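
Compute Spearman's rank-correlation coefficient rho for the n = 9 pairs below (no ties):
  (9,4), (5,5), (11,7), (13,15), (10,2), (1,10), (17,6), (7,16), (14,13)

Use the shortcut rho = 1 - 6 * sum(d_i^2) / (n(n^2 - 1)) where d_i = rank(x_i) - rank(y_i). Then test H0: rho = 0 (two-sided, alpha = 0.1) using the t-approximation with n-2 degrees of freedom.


Step 1: Rank x and y separately (midranks; no ties here).
rank(x): 9->4, 5->2, 11->6, 13->7, 10->5, 1->1, 17->9, 7->3, 14->8
rank(y): 4->2, 5->3, 7->5, 15->8, 2->1, 10->6, 6->4, 16->9, 13->7
Step 2: d_i = R_x(i) - R_y(i); compute d_i^2.
  (4-2)^2=4, (2-3)^2=1, (6-5)^2=1, (7-8)^2=1, (5-1)^2=16, (1-6)^2=25, (9-4)^2=25, (3-9)^2=36, (8-7)^2=1
sum(d^2) = 110.
Step 3: rho = 1 - 6*110 / (9*(9^2 - 1)) = 1 - 660/720 = 0.083333.
Step 4: Under H0, t = rho * sqrt((n-2)/(1-rho^2)) = 0.2212 ~ t(7).
Step 5: Two-sided p-value from the t-distribution with 7 df = 0.831214.
Step 6: alpha = 0.1. fail to reject H0.

rho = 0.0833, p = 0.831214, fail to reject H0 at alpha = 0.1.


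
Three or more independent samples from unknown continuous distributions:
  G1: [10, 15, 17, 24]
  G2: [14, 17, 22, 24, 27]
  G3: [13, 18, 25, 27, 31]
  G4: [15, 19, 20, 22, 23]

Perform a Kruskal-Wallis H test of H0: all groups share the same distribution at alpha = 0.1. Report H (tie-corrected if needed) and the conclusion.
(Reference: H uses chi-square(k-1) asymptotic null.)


Step 1: Combine all N = 19 observations and assign midranks.
sorted (value, group, rank): (10,G1,1), (13,G3,2), (14,G2,3), (15,G1,4.5), (15,G4,4.5), (17,G1,6.5), (17,G2,6.5), (18,G3,8), (19,G4,9), (20,G4,10), (22,G2,11.5), (22,G4,11.5), (23,G4,13), (24,G1,14.5), (24,G2,14.5), (25,G3,16), (27,G2,17.5), (27,G3,17.5), (31,G3,19)
Step 2: Sum ranks within each group.
R_1 = 26.5 (n_1 = 4)
R_2 = 53 (n_2 = 5)
R_3 = 62.5 (n_3 = 5)
R_4 = 48 (n_4 = 5)
Step 3: H = 12/(N(N+1)) * sum(R_i^2/n_i) - 3(N+1)
     = 12/(19*20) * (26.5^2/4 + 53^2/5 + 62.5^2/5 + 48^2/5) - 3*20
     = 0.031579 * 1979.41 - 60
     = 2.507763.
Step 4: Ties present; correction factor C = 1 - 30/(19^3 - 19) = 0.995614. Corrected H = 2.507763 / 0.995614 = 2.518811.
Step 5: Under H0, H ~ chi^2(3); p-value = 0.471901.
Step 6: alpha = 0.1. fail to reject H0.

H = 2.5188, df = 3, p = 0.471901, fail to reject H0.


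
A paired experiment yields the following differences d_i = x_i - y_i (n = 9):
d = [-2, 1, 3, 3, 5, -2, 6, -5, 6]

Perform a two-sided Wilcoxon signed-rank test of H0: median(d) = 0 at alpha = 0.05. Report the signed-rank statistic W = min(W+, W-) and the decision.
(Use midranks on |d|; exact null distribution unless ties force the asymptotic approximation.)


Step 1: Drop any zero differences (none here) and take |d_i|.
|d| = [2, 1, 3, 3, 5, 2, 6, 5, 6]
Step 2: Midrank |d_i| (ties get averaged ranks).
ranks: |2|->2.5, |1|->1, |3|->4.5, |3|->4.5, |5|->6.5, |2|->2.5, |6|->8.5, |5|->6.5, |6|->8.5
Step 3: Attach original signs; sum ranks with positive sign and with negative sign.
W+ = 1 + 4.5 + 4.5 + 6.5 + 8.5 + 8.5 = 33.5
W- = 2.5 + 2.5 + 6.5 = 11.5
(Check: W+ + W- = 45 should equal n(n+1)/2 = 45.)
Step 4: Test statistic W = min(W+, W-) = 11.5.
Step 5: Ties in |d|, so use the tie-corrected normal approximation.
        E[W] = n(n+1)/4 = 9*10/4 = 22.5.
        Tie groups: |d|=2 (t=2), |d|=3 (t=2), |d|=5 (t=2), |d|=6 (t=2); sum(t^3 - t) = 24.
        Var[W] = n(n+1)(2n+1)/24 - sum(t^3-t)/48 = 1710/24 - 24/48 = 70.75.
        z = (W - E[W]) / sqrt(Var[W]) = (11.5 - 22.5) / 8.4113 = -1.3078.
        Two-sided p = 2*Phi(z) = 0.190953.
Step 6: alpha = 0.05. fail to reject H0.

W+ = 33.5, W- = 11.5, W = min = 11.5, p = 0.190953, fail to reject H0.


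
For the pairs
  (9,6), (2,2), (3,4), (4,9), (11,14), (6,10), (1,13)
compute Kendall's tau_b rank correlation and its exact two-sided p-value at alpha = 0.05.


Step 1: Enumerate the 21 unordered pairs (i,j) with i<j and classify each by sign(x_j-x_i) * sign(y_j-y_i).
  (1,2):dx=-7,dy=-4->C; (1,3):dx=-6,dy=-2->C; (1,4):dx=-5,dy=+3->D; (1,5):dx=+2,dy=+8->C
  (1,6):dx=-3,dy=+4->D; (1,7):dx=-8,dy=+7->D; (2,3):dx=+1,dy=+2->C; (2,4):dx=+2,dy=+7->C
  (2,5):dx=+9,dy=+12->C; (2,6):dx=+4,dy=+8->C; (2,7):dx=-1,dy=+11->D; (3,4):dx=+1,dy=+5->C
  (3,5):dx=+8,dy=+10->C; (3,6):dx=+3,dy=+6->C; (3,7):dx=-2,dy=+9->D; (4,5):dx=+7,dy=+5->C
  (4,6):dx=+2,dy=+1->C; (4,7):dx=-3,dy=+4->D; (5,6):dx=-5,dy=-4->C; (5,7):dx=-10,dy=-1->C
  (6,7):dx=-5,dy=+3->D
Step 2: C = 14, D = 7, total pairs = 21.
Step 3: tau = (C - D)/(n(n-1)/2) = (14 - 7)/21 = 0.333333.
Step 4: Exact two-sided p-value (enumerate n! = 5040 permutations of y under H0): p = 0.381349.
Step 5: alpha = 0.05. fail to reject H0.

tau_b = 0.3333 (C=14, D=7), p = 0.381349, fail to reject H0.


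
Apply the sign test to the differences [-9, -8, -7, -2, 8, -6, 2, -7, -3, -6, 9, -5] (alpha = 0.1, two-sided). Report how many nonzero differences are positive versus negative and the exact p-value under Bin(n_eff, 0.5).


Step 1: Discard zero differences. Original n = 12; n_eff = number of nonzero differences = 12.
Nonzero differences (with sign): -9, -8, -7, -2, +8, -6, +2, -7, -3, -6, +9, -5
Step 2: Count signs: positive = 3, negative = 9.
Step 3: Under H0: P(positive) = 0.5, so the number of positives S ~ Bin(12, 0.5).
Step 4: Two-sided exact p-value = sum of Bin(12,0.5) probabilities at or below the observed probability = 0.145996.
Step 5: alpha = 0.1. fail to reject H0.

n_eff = 12, pos = 3, neg = 9, p = 0.145996, fail to reject H0.


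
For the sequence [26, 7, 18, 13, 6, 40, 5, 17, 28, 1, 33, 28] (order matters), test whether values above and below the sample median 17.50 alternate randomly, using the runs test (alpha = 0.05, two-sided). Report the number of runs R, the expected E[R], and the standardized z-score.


Step 1: Compute median = 17.50; label A = above, B = below.
Labels in order: ABABBABBABAA  (n_A = 6, n_B = 6)
Step 2: Count runs R = 9.
Step 3: Under H0 (random ordering), E[R] = 2*n_A*n_B/(n_A+n_B) + 1 = 2*6*6/12 + 1 = 7.0000.
        Var[R] = 2*n_A*n_B*(2*n_A*n_B - n_A - n_B) / ((n_A+n_B)^2 * (n_A+n_B-1)) = 4320/1584 = 2.7273.
        SD[R] = 1.6514.
Step 4: Continuity-corrected z = (R - 0.5 - E[R]) / SD[R] = (9 - 0.5 - 7.0000) / 1.6514 = 0.9083.
Step 5: Two-sided p-value via normal approximation = 2*(1 - Phi(|z|)) = 0.363722.
Step 6: alpha = 0.05. fail to reject H0.

R = 9, z = 0.9083, p = 0.363722, fail to reject H0.


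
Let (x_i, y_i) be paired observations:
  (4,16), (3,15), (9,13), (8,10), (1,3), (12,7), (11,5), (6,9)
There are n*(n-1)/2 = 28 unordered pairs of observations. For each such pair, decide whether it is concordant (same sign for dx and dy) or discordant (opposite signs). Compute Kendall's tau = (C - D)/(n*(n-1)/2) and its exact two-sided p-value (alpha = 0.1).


Step 1: Enumerate the 28 unordered pairs (i,j) with i<j and classify each by sign(x_j-x_i) * sign(y_j-y_i).
  (1,2):dx=-1,dy=-1->C; (1,3):dx=+5,dy=-3->D; (1,4):dx=+4,dy=-6->D; (1,5):dx=-3,dy=-13->C
  (1,6):dx=+8,dy=-9->D; (1,7):dx=+7,dy=-11->D; (1,8):dx=+2,dy=-7->D; (2,3):dx=+6,dy=-2->D
  (2,4):dx=+5,dy=-5->D; (2,5):dx=-2,dy=-12->C; (2,6):dx=+9,dy=-8->D; (2,7):dx=+8,dy=-10->D
  (2,8):dx=+3,dy=-6->D; (3,4):dx=-1,dy=-3->C; (3,5):dx=-8,dy=-10->C; (3,6):dx=+3,dy=-6->D
  (3,7):dx=+2,dy=-8->D; (3,8):dx=-3,dy=-4->C; (4,5):dx=-7,dy=-7->C; (4,6):dx=+4,dy=-3->D
  (4,7):dx=+3,dy=-5->D; (4,8):dx=-2,dy=-1->C; (5,6):dx=+11,dy=+4->C; (5,7):dx=+10,dy=+2->C
  (5,8):dx=+5,dy=+6->C; (6,7):dx=-1,dy=-2->C; (6,8):dx=-6,dy=+2->D; (7,8):dx=-5,dy=+4->D
Step 2: C = 12, D = 16, total pairs = 28.
Step 3: tau = (C - D)/(n(n-1)/2) = (12 - 16)/28 = -0.142857.
Step 4: Exact two-sided p-value (enumerate n! = 40320 permutations of y under H0): p = 0.719544.
Step 5: alpha = 0.1. fail to reject H0.

tau_b = -0.1429 (C=12, D=16), p = 0.719544, fail to reject H0.


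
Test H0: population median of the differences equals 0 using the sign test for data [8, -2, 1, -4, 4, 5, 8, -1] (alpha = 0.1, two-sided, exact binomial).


Step 1: Discard zero differences. Original n = 8; n_eff = number of nonzero differences = 8.
Nonzero differences (with sign): +8, -2, +1, -4, +4, +5, +8, -1
Step 2: Count signs: positive = 5, negative = 3.
Step 3: Under H0: P(positive) = 0.5, so the number of positives S ~ Bin(8, 0.5).
Step 4: Two-sided exact p-value = sum of Bin(8,0.5) probabilities at or below the observed probability = 0.726562.
Step 5: alpha = 0.1. fail to reject H0.

n_eff = 8, pos = 5, neg = 3, p = 0.726562, fail to reject H0.


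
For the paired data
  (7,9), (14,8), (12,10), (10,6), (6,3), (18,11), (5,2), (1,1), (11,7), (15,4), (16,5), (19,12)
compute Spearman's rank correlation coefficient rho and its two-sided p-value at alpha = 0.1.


Step 1: Rank x and y separately (midranks; no ties here).
rank(x): 7->4, 14->8, 12->7, 10->5, 6->3, 18->11, 5->2, 1->1, 11->6, 15->9, 16->10, 19->12
rank(y): 9->9, 8->8, 10->10, 6->6, 3->3, 11->11, 2->2, 1->1, 7->7, 4->4, 5->5, 12->12
Step 2: d_i = R_x(i) - R_y(i); compute d_i^2.
  (4-9)^2=25, (8-8)^2=0, (7-10)^2=9, (5-6)^2=1, (3-3)^2=0, (11-11)^2=0, (2-2)^2=0, (1-1)^2=0, (6-7)^2=1, (9-4)^2=25, (10-5)^2=25, (12-12)^2=0
sum(d^2) = 86.
Step 3: rho = 1 - 6*86 / (12*(12^2 - 1)) = 1 - 516/1716 = 0.699301.
Step 4: Under H0, t = rho * sqrt((n-2)/(1-rho^2)) = 3.0936 ~ t(10).
Step 5: Two-sided p-value from the t-distribution with 10 df = 0.011374.
Step 6: alpha = 0.1. reject H0.

rho = 0.6993, p = 0.011374, reject H0 at alpha = 0.1.


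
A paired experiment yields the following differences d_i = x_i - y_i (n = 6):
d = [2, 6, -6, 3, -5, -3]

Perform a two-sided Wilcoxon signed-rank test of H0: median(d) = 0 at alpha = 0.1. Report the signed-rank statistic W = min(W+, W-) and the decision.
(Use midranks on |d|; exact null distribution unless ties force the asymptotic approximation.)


Step 1: Drop any zero differences (none here) and take |d_i|.
|d| = [2, 6, 6, 3, 5, 3]
Step 2: Midrank |d_i| (ties get averaged ranks).
ranks: |2|->1, |6|->5.5, |6|->5.5, |3|->2.5, |5|->4, |3|->2.5
Step 3: Attach original signs; sum ranks with positive sign and with negative sign.
W+ = 1 + 5.5 + 2.5 = 9
W- = 5.5 + 4 + 2.5 = 12
(Check: W+ + W- = 21 should equal n(n+1)/2 = 21.)
Step 4: Test statistic W = min(W+, W-) = 9.
Step 5: Ties in |d|, so use the tie-corrected normal approximation.
        E[W] = n(n+1)/4 = 6*7/4 = 10.5.
        Tie groups: |d|=3 (t=2), |d|=6 (t=2); sum(t^3 - t) = 12.
        Var[W] = n(n+1)(2n+1)/24 - sum(t^3-t)/48 = 546/24 - 12/48 = 22.5.
        z = (W - E[W]) / sqrt(Var[W]) = (9 - 10.5) / 4.7434 = -0.3162.
        Two-sided p = 2*Phi(z) = 0.751830.
Step 6: alpha = 0.1. fail to reject H0.

W+ = 9, W- = 12, W = min = 9, p = 0.751830, fail to reject H0.


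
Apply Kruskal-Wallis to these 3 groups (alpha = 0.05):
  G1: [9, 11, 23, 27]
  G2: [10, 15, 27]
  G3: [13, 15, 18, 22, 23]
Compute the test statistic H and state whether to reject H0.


Step 1: Combine all N = 12 observations and assign midranks.
sorted (value, group, rank): (9,G1,1), (10,G2,2), (11,G1,3), (13,G3,4), (15,G2,5.5), (15,G3,5.5), (18,G3,7), (22,G3,8), (23,G1,9.5), (23,G3,9.5), (27,G1,11.5), (27,G2,11.5)
Step 2: Sum ranks within each group.
R_1 = 25 (n_1 = 4)
R_2 = 19 (n_2 = 3)
R_3 = 34 (n_3 = 5)
Step 3: H = 12/(N(N+1)) * sum(R_i^2/n_i) - 3(N+1)
     = 12/(12*13) * (25^2/4 + 19^2/3 + 34^2/5) - 3*13
     = 0.076923 * 507.783 - 39
     = 0.060256.
Step 4: Ties present; correction factor C = 1 - 18/(12^3 - 12) = 0.989510. Corrected H = 0.060256 / 0.989510 = 0.060895.
Step 5: Under H0, H ~ chi^2(2); p-value = 0.970011.
Step 6: alpha = 0.05. fail to reject H0.

H = 0.0609, df = 2, p = 0.970011, fail to reject H0.


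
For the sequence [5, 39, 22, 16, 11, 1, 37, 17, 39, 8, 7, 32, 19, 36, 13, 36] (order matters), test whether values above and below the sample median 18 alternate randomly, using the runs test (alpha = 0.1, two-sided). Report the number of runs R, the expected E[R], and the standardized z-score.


Step 1: Compute median = 18; label A = above, B = below.
Labels in order: BAABBBABABBAAABA  (n_A = 8, n_B = 8)
Step 2: Count runs R = 10.
Step 3: Under H0 (random ordering), E[R] = 2*n_A*n_B/(n_A+n_B) + 1 = 2*8*8/16 + 1 = 9.0000.
        Var[R] = 2*n_A*n_B*(2*n_A*n_B - n_A - n_B) / ((n_A+n_B)^2 * (n_A+n_B-1)) = 14336/3840 = 3.7333.
        SD[R] = 1.9322.
Step 4: Continuity-corrected z = (R - 0.5 - E[R]) / SD[R] = (10 - 0.5 - 9.0000) / 1.9322 = 0.2588.
Step 5: Two-sided p-value via normal approximation = 2*(1 - Phi(|z|)) = 0.795809.
Step 6: alpha = 0.1. fail to reject H0.

R = 10, z = 0.2588, p = 0.795809, fail to reject H0.


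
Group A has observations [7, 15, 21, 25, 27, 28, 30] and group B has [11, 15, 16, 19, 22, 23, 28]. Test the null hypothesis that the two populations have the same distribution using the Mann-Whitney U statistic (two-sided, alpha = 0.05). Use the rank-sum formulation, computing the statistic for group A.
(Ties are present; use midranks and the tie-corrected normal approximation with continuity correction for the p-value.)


Step 1: Combine and sort all 14 observations; assign midranks.
sorted (value, group): (7,X), (11,Y), (15,X), (15,Y), (16,Y), (19,Y), (21,X), (22,Y), (23,Y), (25,X), (27,X), (28,X), (28,Y), (30,X)
ranks: 7->1, 11->2, 15->3.5, 15->3.5, 16->5, 19->6, 21->7, 22->8, 23->9, 25->10, 27->11, 28->12.5, 28->12.5, 30->14
Step 2: Rank sum for X: R1 = 1 + 3.5 + 7 + 10 + 11 + 12.5 + 14 = 59.
Step 3: U_X = R1 - n1(n1+1)/2 = 59 - 7*8/2 = 59 - 28 = 31.
       U_Y = n1*n2 - U_X = 49 - 31 = 18.
Step 4: Ties are present, so use the tie-corrected normal approximation (with continuity correction) for the p-value.
Step 5: p-value = 0.442284; compare to alpha = 0.05. fail to reject H0.

U_X = 31, p = 0.442284, fail to reject H0 at alpha = 0.05.


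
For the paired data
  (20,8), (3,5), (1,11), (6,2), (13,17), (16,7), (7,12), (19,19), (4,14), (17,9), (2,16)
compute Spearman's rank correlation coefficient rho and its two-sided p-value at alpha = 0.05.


Step 1: Rank x and y separately (midranks; no ties here).
rank(x): 20->11, 3->3, 1->1, 6->5, 13->7, 16->8, 7->6, 19->10, 4->4, 17->9, 2->2
rank(y): 8->4, 5->2, 11->6, 2->1, 17->10, 7->3, 12->7, 19->11, 14->8, 9->5, 16->9
Step 2: d_i = R_x(i) - R_y(i); compute d_i^2.
  (11-4)^2=49, (3-2)^2=1, (1-6)^2=25, (5-1)^2=16, (7-10)^2=9, (8-3)^2=25, (6-7)^2=1, (10-11)^2=1, (4-8)^2=16, (9-5)^2=16, (2-9)^2=49
sum(d^2) = 208.
Step 3: rho = 1 - 6*208 / (11*(11^2 - 1)) = 1 - 1248/1320 = 0.054545.
Step 4: Under H0, t = rho * sqrt((n-2)/(1-rho^2)) = 0.1639 ~ t(9).
Step 5: Two-sided p-value from the t-distribution with 9 df = 0.873447.
Step 6: alpha = 0.05. fail to reject H0.

rho = 0.0545, p = 0.873447, fail to reject H0 at alpha = 0.05.


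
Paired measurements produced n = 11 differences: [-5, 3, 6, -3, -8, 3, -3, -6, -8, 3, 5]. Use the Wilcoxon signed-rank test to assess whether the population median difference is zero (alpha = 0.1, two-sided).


Step 1: Drop any zero differences (none here) and take |d_i|.
|d| = [5, 3, 6, 3, 8, 3, 3, 6, 8, 3, 5]
Step 2: Midrank |d_i| (ties get averaged ranks).
ranks: |5|->6.5, |3|->3, |6|->8.5, |3|->3, |8|->10.5, |3|->3, |3|->3, |6|->8.5, |8|->10.5, |3|->3, |5|->6.5
Step 3: Attach original signs; sum ranks with positive sign and with negative sign.
W+ = 3 + 8.5 + 3 + 3 + 6.5 = 24
W- = 6.5 + 3 + 10.5 + 3 + 8.5 + 10.5 = 42
(Check: W+ + W- = 66 should equal n(n+1)/2 = 66.)
Step 4: Test statistic W = min(W+, W-) = 24.
Step 5: Ties in |d|, so use the tie-corrected normal approximation.
        E[W] = n(n+1)/4 = 11*12/4 = 33.
        Tie groups: |d|=3 (t=5), |d|=5 (t=2), |d|=6 (t=2), |d|=8 (t=2); sum(t^3 - t) = 138.
        Var[W] = n(n+1)(2n+1)/24 - sum(t^3-t)/48 = 3036/24 - 138/48 = 123.625.
        z = (W - E[W]) / sqrt(Var[W]) = (24 - 33) / 11.1187 = -0.8094.
        Two-sided p = 2*Phi(z) = 0.418257.
Step 6: alpha = 0.1. fail to reject H0.

W+ = 24, W- = 42, W = min = 24, p = 0.418257, fail to reject H0.


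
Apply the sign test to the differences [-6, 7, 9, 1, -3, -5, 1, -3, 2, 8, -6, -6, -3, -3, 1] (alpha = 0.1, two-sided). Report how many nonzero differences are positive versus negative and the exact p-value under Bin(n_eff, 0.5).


Step 1: Discard zero differences. Original n = 15; n_eff = number of nonzero differences = 15.
Nonzero differences (with sign): -6, +7, +9, +1, -3, -5, +1, -3, +2, +8, -6, -6, -3, -3, +1
Step 2: Count signs: positive = 7, negative = 8.
Step 3: Under H0: P(positive) = 0.5, so the number of positives S ~ Bin(15, 0.5).
Step 4: Two-sided exact p-value = sum of Bin(15,0.5) probabilities at or below the observed probability = 1.000000.
Step 5: alpha = 0.1. fail to reject H0.

n_eff = 15, pos = 7, neg = 8, p = 1.000000, fail to reject H0.


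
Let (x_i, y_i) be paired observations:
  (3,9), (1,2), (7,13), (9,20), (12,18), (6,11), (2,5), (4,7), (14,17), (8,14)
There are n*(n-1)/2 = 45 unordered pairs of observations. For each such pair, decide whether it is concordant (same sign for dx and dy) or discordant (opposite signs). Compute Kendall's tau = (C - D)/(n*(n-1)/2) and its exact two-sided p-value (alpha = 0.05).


Step 1: Enumerate the 45 unordered pairs (i,j) with i<j and classify each by sign(x_j-x_i) * sign(y_j-y_i).
  (1,2):dx=-2,dy=-7->C; (1,3):dx=+4,dy=+4->C; (1,4):dx=+6,dy=+11->C; (1,5):dx=+9,dy=+9->C
  (1,6):dx=+3,dy=+2->C; (1,7):dx=-1,dy=-4->C; (1,8):dx=+1,dy=-2->D; (1,9):dx=+11,dy=+8->C
  (1,10):dx=+5,dy=+5->C; (2,3):dx=+6,dy=+11->C; (2,4):dx=+8,dy=+18->C; (2,5):dx=+11,dy=+16->C
  (2,6):dx=+5,dy=+9->C; (2,7):dx=+1,dy=+3->C; (2,8):dx=+3,dy=+5->C; (2,9):dx=+13,dy=+15->C
  (2,10):dx=+7,dy=+12->C; (3,4):dx=+2,dy=+7->C; (3,5):dx=+5,dy=+5->C; (3,6):dx=-1,dy=-2->C
  (3,7):dx=-5,dy=-8->C; (3,8):dx=-3,dy=-6->C; (3,9):dx=+7,dy=+4->C; (3,10):dx=+1,dy=+1->C
  (4,5):dx=+3,dy=-2->D; (4,6):dx=-3,dy=-9->C; (4,7):dx=-7,dy=-15->C; (4,8):dx=-5,dy=-13->C
  (4,9):dx=+5,dy=-3->D; (4,10):dx=-1,dy=-6->C; (5,6):dx=-6,dy=-7->C; (5,7):dx=-10,dy=-13->C
  (5,8):dx=-8,dy=-11->C; (5,9):dx=+2,dy=-1->D; (5,10):dx=-4,dy=-4->C; (6,7):dx=-4,dy=-6->C
  (6,8):dx=-2,dy=-4->C; (6,9):dx=+8,dy=+6->C; (6,10):dx=+2,dy=+3->C; (7,8):dx=+2,dy=+2->C
  (7,9):dx=+12,dy=+12->C; (7,10):dx=+6,dy=+9->C; (8,9):dx=+10,dy=+10->C; (8,10):dx=+4,dy=+7->C
  (9,10):dx=-6,dy=-3->C
Step 2: C = 41, D = 4, total pairs = 45.
Step 3: tau = (C - D)/(n(n-1)/2) = (41 - 4)/45 = 0.822222.
Step 4: Exact two-sided p-value (enumerate n! = 3628800 permutations of y under H0): p = 0.000358.
Step 5: alpha = 0.05. reject H0.

tau_b = 0.8222 (C=41, D=4), p = 0.000358, reject H0.


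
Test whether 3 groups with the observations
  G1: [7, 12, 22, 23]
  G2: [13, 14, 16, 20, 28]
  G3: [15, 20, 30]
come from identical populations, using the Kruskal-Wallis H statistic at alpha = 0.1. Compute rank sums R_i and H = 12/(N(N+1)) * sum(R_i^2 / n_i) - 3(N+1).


Step 1: Combine all N = 12 observations and assign midranks.
sorted (value, group, rank): (7,G1,1), (12,G1,2), (13,G2,3), (14,G2,4), (15,G3,5), (16,G2,6), (20,G2,7.5), (20,G3,7.5), (22,G1,9), (23,G1,10), (28,G2,11), (30,G3,12)
Step 2: Sum ranks within each group.
R_1 = 22 (n_1 = 4)
R_2 = 31.5 (n_2 = 5)
R_3 = 24.5 (n_3 = 3)
Step 3: H = 12/(N(N+1)) * sum(R_i^2/n_i) - 3(N+1)
     = 12/(12*13) * (22^2/4 + 31.5^2/5 + 24.5^2/3) - 3*13
     = 0.076923 * 519.533 - 39
     = 0.964103.
Step 4: Ties present; correction factor C = 1 - 6/(12^3 - 12) = 0.996503. Corrected H = 0.964103 / 0.996503 = 0.967485.
Step 5: Under H0, H ~ chi^2(2); p-value = 0.616472.
Step 6: alpha = 0.1. fail to reject H0.

H = 0.9675, df = 2, p = 0.616472, fail to reject H0.


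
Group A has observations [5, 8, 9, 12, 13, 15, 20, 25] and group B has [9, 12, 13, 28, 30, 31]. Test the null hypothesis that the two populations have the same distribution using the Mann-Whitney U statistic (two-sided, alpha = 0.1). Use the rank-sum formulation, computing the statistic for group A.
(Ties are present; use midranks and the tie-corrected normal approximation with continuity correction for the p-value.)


Step 1: Combine and sort all 14 observations; assign midranks.
sorted (value, group): (5,X), (8,X), (9,X), (9,Y), (12,X), (12,Y), (13,X), (13,Y), (15,X), (20,X), (25,X), (28,Y), (30,Y), (31,Y)
ranks: 5->1, 8->2, 9->3.5, 9->3.5, 12->5.5, 12->5.5, 13->7.5, 13->7.5, 15->9, 20->10, 25->11, 28->12, 30->13, 31->14
Step 2: Rank sum for X: R1 = 1 + 2 + 3.5 + 5.5 + 7.5 + 9 + 10 + 11 = 49.5.
Step 3: U_X = R1 - n1(n1+1)/2 = 49.5 - 8*9/2 = 49.5 - 36 = 13.5.
       U_Y = n1*n2 - U_X = 48 - 13.5 = 34.5.
Step 4: Ties are present, so use the tie-corrected normal approximation (with continuity correction) for the p-value.
Step 5: p-value = 0.195227; compare to alpha = 0.1. fail to reject H0.

U_X = 13.5, p = 0.195227, fail to reject H0 at alpha = 0.1.


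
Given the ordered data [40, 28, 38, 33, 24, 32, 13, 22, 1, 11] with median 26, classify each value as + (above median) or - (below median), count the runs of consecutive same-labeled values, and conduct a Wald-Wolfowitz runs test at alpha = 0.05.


Step 1: Compute median = 26; label A = above, B = below.
Labels in order: AAAABABBBB  (n_A = 5, n_B = 5)
Step 2: Count runs R = 4.
Step 3: Under H0 (random ordering), E[R] = 2*n_A*n_B/(n_A+n_B) + 1 = 2*5*5/10 + 1 = 6.0000.
        Var[R] = 2*n_A*n_B*(2*n_A*n_B - n_A - n_B) / ((n_A+n_B)^2 * (n_A+n_B-1)) = 2000/900 = 2.2222.
        SD[R] = 1.4907.
Step 4: Continuity-corrected z = (R + 0.5 - E[R]) / SD[R] = (4 + 0.5 - 6.0000) / 1.4907 = -1.0062.
Step 5: Two-sided p-value via normal approximation = 2*(1 - Phi(|z|)) = 0.314305.
Step 6: alpha = 0.05. fail to reject H0.

R = 4, z = -1.0062, p = 0.314305, fail to reject H0.


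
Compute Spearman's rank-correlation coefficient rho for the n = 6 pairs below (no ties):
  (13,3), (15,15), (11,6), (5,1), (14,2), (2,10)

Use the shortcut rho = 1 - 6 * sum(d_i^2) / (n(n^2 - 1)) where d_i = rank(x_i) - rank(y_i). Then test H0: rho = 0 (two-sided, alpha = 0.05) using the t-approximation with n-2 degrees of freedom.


Step 1: Rank x and y separately (midranks; no ties here).
rank(x): 13->4, 15->6, 11->3, 5->2, 14->5, 2->1
rank(y): 3->3, 15->6, 6->4, 1->1, 2->2, 10->5
Step 2: d_i = R_x(i) - R_y(i); compute d_i^2.
  (4-3)^2=1, (6-6)^2=0, (3-4)^2=1, (2-1)^2=1, (5-2)^2=9, (1-5)^2=16
sum(d^2) = 28.
Step 3: rho = 1 - 6*28 / (6*(6^2 - 1)) = 1 - 168/210 = 0.200000.
Step 4: Under H0, t = rho * sqrt((n-2)/(1-rho^2)) = 0.4082 ~ t(4).
Step 5: Two-sided p-value from the t-distribution with 4 df = 0.704000.
Step 6: alpha = 0.05. fail to reject H0.

rho = 0.2000, p = 0.704000, fail to reject H0 at alpha = 0.05.


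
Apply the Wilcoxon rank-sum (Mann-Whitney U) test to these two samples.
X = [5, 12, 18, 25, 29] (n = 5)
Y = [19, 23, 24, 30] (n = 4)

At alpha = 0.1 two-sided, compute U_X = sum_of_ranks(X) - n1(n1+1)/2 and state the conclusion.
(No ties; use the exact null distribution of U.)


Step 1: Combine and sort all 9 observations; assign midranks.
sorted (value, group): (5,X), (12,X), (18,X), (19,Y), (23,Y), (24,Y), (25,X), (29,X), (30,Y)
ranks: 5->1, 12->2, 18->3, 19->4, 23->5, 24->6, 25->7, 29->8, 30->9
Step 2: Rank sum for X: R1 = 1 + 2 + 3 + 7 + 8 = 21.
Step 3: U_X = R1 - n1(n1+1)/2 = 21 - 5*6/2 = 21 - 15 = 6.
       U_Y = n1*n2 - U_X = 20 - 6 = 14.
Step 4: No ties, so the exact null distribution of U (based on enumerating the C(9,5) = 126 equally likely rank assignments) gives the two-sided p-value.
Step 5: p-value = 0.412698; compare to alpha = 0.1. fail to reject H0.

U_X = 6, p = 0.412698, fail to reject H0 at alpha = 0.1.


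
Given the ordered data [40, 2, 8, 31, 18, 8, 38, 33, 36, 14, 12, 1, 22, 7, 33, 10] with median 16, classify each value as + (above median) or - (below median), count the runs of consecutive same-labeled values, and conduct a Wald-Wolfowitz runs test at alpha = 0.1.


Step 1: Compute median = 16; label A = above, B = below.
Labels in order: ABBAABAAABBBABAB  (n_A = 8, n_B = 8)
Step 2: Count runs R = 10.
Step 3: Under H0 (random ordering), E[R] = 2*n_A*n_B/(n_A+n_B) + 1 = 2*8*8/16 + 1 = 9.0000.
        Var[R] = 2*n_A*n_B*(2*n_A*n_B - n_A - n_B) / ((n_A+n_B)^2 * (n_A+n_B-1)) = 14336/3840 = 3.7333.
        SD[R] = 1.9322.
Step 4: Continuity-corrected z = (R - 0.5 - E[R]) / SD[R] = (10 - 0.5 - 9.0000) / 1.9322 = 0.2588.
Step 5: Two-sided p-value via normal approximation = 2*(1 - Phi(|z|)) = 0.795809.
Step 6: alpha = 0.1. fail to reject H0.

R = 10, z = 0.2588, p = 0.795809, fail to reject H0.


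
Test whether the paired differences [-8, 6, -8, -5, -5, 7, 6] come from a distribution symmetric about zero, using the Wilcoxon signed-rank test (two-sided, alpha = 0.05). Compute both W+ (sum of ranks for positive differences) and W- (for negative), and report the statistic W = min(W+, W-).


Step 1: Drop any zero differences (none here) and take |d_i|.
|d| = [8, 6, 8, 5, 5, 7, 6]
Step 2: Midrank |d_i| (ties get averaged ranks).
ranks: |8|->6.5, |6|->3.5, |8|->6.5, |5|->1.5, |5|->1.5, |7|->5, |6|->3.5
Step 3: Attach original signs; sum ranks with positive sign and with negative sign.
W+ = 3.5 + 5 + 3.5 = 12
W- = 6.5 + 6.5 + 1.5 + 1.5 = 16
(Check: W+ + W- = 28 should equal n(n+1)/2 = 28.)
Step 4: Test statistic W = min(W+, W-) = 12.
Step 5: Ties in |d|, so use the tie-corrected normal approximation.
        E[W] = n(n+1)/4 = 7*8/4 = 14.
        Tie groups: |d|=5 (t=2), |d|=6 (t=2), |d|=8 (t=2); sum(t^3 - t) = 18.
        Var[W] = n(n+1)(2n+1)/24 - sum(t^3-t)/48 = 840/24 - 18/48 = 34.625.
        z = (W - E[W]) / sqrt(Var[W]) = (12 - 14) / 5.8843 = -0.3399.
        Two-sided p = 2*Phi(z) = 0.733941.
Step 6: alpha = 0.05. fail to reject H0.

W+ = 12, W- = 16, W = min = 12, p = 0.733941, fail to reject H0.


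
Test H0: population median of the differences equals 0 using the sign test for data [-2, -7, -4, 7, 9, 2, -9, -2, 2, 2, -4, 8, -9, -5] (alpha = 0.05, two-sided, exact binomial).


Step 1: Discard zero differences. Original n = 14; n_eff = number of nonzero differences = 14.
Nonzero differences (with sign): -2, -7, -4, +7, +9, +2, -9, -2, +2, +2, -4, +8, -9, -5
Step 2: Count signs: positive = 6, negative = 8.
Step 3: Under H0: P(positive) = 0.5, so the number of positives S ~ Bin(14, 0.5).
Step 4: Two-sided exact p-value = sum of Bin(14,0.5) probabilities at or below the observed probability = 0.790527.
Step 5: alpha = 0.05. fail to reject H0.

n_eff = 14, pos = 6, neg = 8, p = 0.790527, fail to reject H0.


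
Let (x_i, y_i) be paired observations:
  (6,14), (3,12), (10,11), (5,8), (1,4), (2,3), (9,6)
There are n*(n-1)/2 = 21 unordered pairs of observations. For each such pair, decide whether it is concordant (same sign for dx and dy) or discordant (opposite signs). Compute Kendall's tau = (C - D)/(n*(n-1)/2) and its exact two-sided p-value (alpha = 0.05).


Step 1: Enumerate the 21 unordered pairs (i,j) with i<j and classify each by sign(x_j-x_i) * sign(y_j-y_i).
  (1,2):dx=-3,dy=-2->C; (1,3):dx=+4,dy=-3->D; (1,4):dx=-1,dy=-6->C; (1,5):dx=-5,dy=-10->C
  (1,6):dx=-4,dy=-11->C; (1,7):dx=+3,dy=-8->D; (2,3):dx=+7,dy=-1->D; (2,4):dx=+2,dy=-4->D
  (2,5):dx=-2,dy=-8->C; (2,6):dx=-1,dy=-9->C; (2,7):dx=+6,dy=-6->D; (3,4):dx=-5,dy=-3->C
  (3,5):dx=-9,dy=-7->C; (3,6):dx=-8,dy=-8->C; (3,7):dx=-1,dy=-5->C; (4,5):dx=-4,dy=-4->C
  (4,6):dx=-3,dy=-5->C; (4,7):dx=+4,dy=-2->D; (5,6):dx=+1,dy=-1->D; (5,7):dx=+8,dy=+2->C
  (6,7):dx=+7,dy=+3->C
Step 2: C = 14, D = 7, total pairs = 21.
Step 3: tau = (C - D)/(n(n-1)/2) = (14 - 7)/21 = 0.333333.
Step 4: Exact two-sided p-value (enumerate n! = 5040 permutations of y under H0): p = 0.381349.
Step 5: alpha = 0.05. fail to reject H0.

tau_b = 0.3333 (C=14, D=7), p = 0.381349, fail to reject H0.


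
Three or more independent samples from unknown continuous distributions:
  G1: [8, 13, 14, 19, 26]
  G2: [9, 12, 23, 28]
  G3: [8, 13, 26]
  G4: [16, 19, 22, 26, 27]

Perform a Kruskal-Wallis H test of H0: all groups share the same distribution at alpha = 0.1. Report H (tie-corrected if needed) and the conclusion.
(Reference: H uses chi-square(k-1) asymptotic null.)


Step 1: Combine all N = 17 observations and assign midranks.
sorted (value, group, rank): (8,G1,1.5), (8,G3,1.5), (9,G2,3), (12,G2,4), (13,G1,5.5), (13,G3,5.5), (14,G1,7), (16,G4,8), (19,G1,9.5), (19,G4,9.5), (22,G4,11), (23,G2,12), (26,G1,14), (26,G3,14), (26,G4,14), (27,G4,16), (28,G2,17)
Step 2: Sum ranks within each group.
R_1 = 37.5 (n_1 = 5)
R_2 = 36 (n_2 = 4)
R_3 = 21 (n_3 = 3)
R_4 = 58.5 (n_4 = 5)
Step 3: H = 12/(N(N+1)) * sum(R_i^2/n_i) - 3(N+1)
     = 12/(17*18) * (37.5^2/5 + 36^2/4 + 21^2/3 + 58.5^2/5) - 3*18
     = 0.039216 * 1436.7 - 54
     = 2.341176.
Step 4: Ties present; correction factor C = 1 - 42/(17^3 - 17) = 0.991422. Corrected H = 2.341176 / 0.991422 = 2.361434.
Step 5: Under H0, H ~ chi^2(3); p-value = 0.500854.
Step 6: alpha = 0.1. fail to reject H0.

H = 2.3614, df = 3, p = 0.500854, fail to reject H0.


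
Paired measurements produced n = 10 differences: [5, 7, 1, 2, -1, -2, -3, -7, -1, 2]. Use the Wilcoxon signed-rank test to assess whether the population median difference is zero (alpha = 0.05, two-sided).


Step 1: Drop any zero differences (none here) and take |d_i|.
|d| = [5, 7, 1, 2, 1, 2, 3, 7, 1, 2]
Step 2: Midrank |d_i| (ties get averaged ranks).
ranks: |5|->8, |7|->9.5, |1|->2, |2|->5, |1|->2, |2|->5, |3|->7, |7|->9.5, |1|->2, |2|->5
Step 3: Attach original signs; sum ranks with positive sign and with negative sign.
W+ = 8 + 9.5 + 2 + 5 + 5 = 29.5
W- = 2 + 5 + 7 + 9.5 + 2 = 25.5
(Check: W+ + W- = 55 should equal n(n+1)/2 = 55.)
Step 4: Test statistic W = min(W+, W-) = 25.5.
Step 5: Ties in |d|, so use the tie-corrected normal approximation.
        E[W] = n(n+1)/4 = 10*11/4 = 27.5.
        Tie groups: |d|=1 (t=3), |d|=2 (t=3), |d|=7 (t=2); sum(t^3 - t) = 54.
        Var[W] = n(n+1)(2n+1)/24 - sum(t^3-t)/48 = 2310/24 - 54/48 = 95.125.
        z = (W - E[W]) / sqrt(Var[W]) = (25.5 - 27.5) / 9.7532 = -0.2051.
        Two-sided p = 2*Phi(z) = 0.837525.
Step 6: alpha = 0.05. fail to reject H0.

W+ = 29.5, W- = 25.5, W = min = 25.5, p = 0.837525, fail to reject H0.


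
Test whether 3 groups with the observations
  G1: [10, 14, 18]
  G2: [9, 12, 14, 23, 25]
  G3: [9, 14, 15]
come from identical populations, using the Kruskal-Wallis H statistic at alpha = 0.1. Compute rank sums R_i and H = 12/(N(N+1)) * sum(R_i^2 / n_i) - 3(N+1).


Step 1: Combine all N = 11 observations and assign midranks.
sorted (value, group, rank): (9,G2,1.5), (9,G3,1.5), (10,G1,3), (12,G2,4), (14,G1,6), (14,G2,6), (14,G3,6), (15,G3,8), (18,G1,9), (23,G2,10), (25,G2,11)
Step 2: Sum ranks within each group.
R_1 = 18 (n_1 = 3)
R_2 = 32.5 (n_2 = 5)
R_3 = 15.5 (n_3 = 3)
Step 3: H = 12/(N(N+1)) * sum(R_i^2/n_i) - 3(N+1)
     = 12/(11*12) * (18^2/3 + 32.5^2/5 + 15.5^2/3) - 3*12
     = 0.090909 * 399.333 - 36
     = 0.303030.
Step 4: Ties present; correction factor C = 1 - 30/(11^3 - 11) = 0.977273. Corrected H = 0.303030 / 0.977273 = 0.310078.
Step 5: Under H0, H ~ chi^2(2); p-value = 0.856382.
Step 6: alpha = 0.1. fail to reject H0.

H = 0.3101, df = 2, p = 0.856382, fail to reject H0.


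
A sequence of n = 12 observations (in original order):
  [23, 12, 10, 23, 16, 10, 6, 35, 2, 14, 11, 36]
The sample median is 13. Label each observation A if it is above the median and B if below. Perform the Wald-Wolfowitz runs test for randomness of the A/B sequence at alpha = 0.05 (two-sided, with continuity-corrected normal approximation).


Step 1: Compute median = 13; label A = above, B = below.
Labels in order: ABBAABBABABA  (n_A = 6, n_B = 6)
Step 2: Count runs R = 9.
Step 3: Under H0 (random ordering), E[R] = 2*n_A*n_B/(n_A+n_B) + 1 = 2*6*6/12 + 1 = 7.0000.
        Var[R] = 2*n_A*n_B*(2*n_A*n_B - n_A - n_B) / ((n_A+n_B)^2 * (n_A+n_B-1)) = 4320/1584 = 2.7273.
        SD[R] = 1.6514.
Step 4: Continuity-corrected z = (R - 0.5 - E[R]) / SD[R] = (9 - 0.5 - 7.0000) / 1.6514 = 0.9083.
Step 5: Two-sided p-value via normal approximation = 2*(1 - Phi(|z|)) = 0.363722.
Step 6: alpha = 0.05. fail to reject H0.

R = 9, z = 0.9083, p = 0.363722, fail to reject H0.


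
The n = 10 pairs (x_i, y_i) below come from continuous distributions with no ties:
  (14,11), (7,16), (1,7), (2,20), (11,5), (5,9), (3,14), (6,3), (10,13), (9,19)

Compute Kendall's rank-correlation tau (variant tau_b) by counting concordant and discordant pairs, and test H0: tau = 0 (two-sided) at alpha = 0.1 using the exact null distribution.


Step 1: Enumerate the 45 unordered pairs (i,j) with i<j and classify each by sign(x_j-x_i) * sign(y_j-y_i).
  (1,2):dx=-7,dy=+5->D; (1,3):dx=-13,dy=-4->C; (1,4):dx=-12,dy=+9->D; (1,5):dx=-3,dy=-6->C
  (1,6):dx=-9,dy=-2->C; (1,7):dx=-11,dy=+3->D; (1,8):dx=-8,dy=-8->C; (1,9):dx=-4,dy=+2->D
  (1,10):dx=-5,dy=+8->D; (2,3):dx=-6,dy=-9->C; (2,4):dx=-5,dy=+4->D; (2,5):dx=+4,dy=-11->D
  (2,6):dx=-2,dy=-7->C; (2,7):dx=-4,dy=-2->C; (2,8):dx=-1,dy=-13->C; (2,9):dx=+3,dy=-3->D
  (2,10):dx=+2,dy=+3->C; (3,4):dx=+1,dy=+13->C; (3,5):dx=+10,dy=-2->D; (3,6):dx=+4,dy=+2->C
  (3,7):dx=+2,dy=+7->C; (3,8):dx=+5,dy=-4->D; (3,9):dx=+9,dy=+6->C; (3,10):dx=+8,dy=+12->C
  (4,5):dx=+9,dy=-15->D; (4,6):dx=+3,dy=-11->D; (4,7):dx=+1,dy=-6->D; (4,8):dx=+4,dy=-17->D
  (4,9):dx=+8,dy=-7->D; (4,10):dx=+7,dy=-1->D; (5,6):dx=-6,dy=+4->D; (5,7):dx=-8,dy=+9->D
  (5,8):dx=-5,dy=-2->C; (5,9):dx=-1,dy=+8->D; (5,10):dx=-2,dy=+14->D; (6,7):dx=-2,dy=+5->D
  (6,8):dx=+1,dy=-6->D; (6,9):dx=+5,dy=+4->C; (6,10):dx=+4,dy=+10->C; (7,8):dx=+3,dy=-11->D
  (7,9):dx=+7,dy=-1->D; (7,10):dx=+6,dy=+5->C; (8,9):dx=+4,dy=+10->C; (8,10):dx=+3,dy=+16->C
  (9,10):dx=-1,dy=+6->D
Step 2: C = 20, D = 25, total pairs = 45.
Step 3: tau = (C - D)/(n(n-1)/2) = (20 - 25)/45 = -0.111111.
Step 4: Exact two-sided p-value (enumerate n! = 3628800 permutations of y under H0): p = 0.727490.
Step 5: alpha = 0.1. fail to reject H0.

tau_b = -0.1111 (C=20, D=25), p = 0.727490, fail to reject H0.


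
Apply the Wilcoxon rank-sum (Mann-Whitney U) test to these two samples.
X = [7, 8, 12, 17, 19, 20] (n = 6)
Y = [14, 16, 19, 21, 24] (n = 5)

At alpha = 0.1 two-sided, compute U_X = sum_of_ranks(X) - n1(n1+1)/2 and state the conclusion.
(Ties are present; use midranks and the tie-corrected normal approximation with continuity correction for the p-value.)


Step 1: Combine and sort all 11 observations; assign midranks.
sorted (value, group): (7,X), (8,X), (12,X), (14,Y), (16,Y), (17,X), (19,X), (19,Y), (20,X), (21,Y), (24,Y)
ranks: 7->1, 8->2, 12->3, 14->4, 16->5, 17->6, 19->7.5, 19->7.5, 20->9, 21->10, 24->11
Step 2: Rank sum for X: R1 = 1 + 2 + 3 + 6 + 7.5 + 9 = 28.5.
Step 3: U_X = R1 - n1(n1+1)/2 = 28.5 - 6*7/2 = 28.5 - 21 = 7.5.
       U_Y = n1*n2 - U_X = 30 - 7.5 = 22.5.
Step 4: Ties are present, so use the tie-corrected normal approximation (with continuity correction) for the p-value.
Step 5: p-value = 0.200217; compare to alpha = 0.1. fail to reject H0.

U_X = 7.5, p = 0.200217, fail to reject H0 at alpha = 0.1.


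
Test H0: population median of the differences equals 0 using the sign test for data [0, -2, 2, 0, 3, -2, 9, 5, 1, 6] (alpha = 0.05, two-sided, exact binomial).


Step 1: Discard zero differences. Original n = 10; n_eff = number of nonzero differences = 8.
Nonzero differences (with sign): -2, +2, +3, -2, +9, +5, +1, +6
Step 2: Count signs: positive = 6, negative = 2.
Step 3: Under H0: P(positive) = 0.5, so the number of positives S ~ Bin(8, 0.5).
Step 4: Two-sided exact p-value = sum of Bin(8,0.5) probabilities at or below the observed probability = 0.289062.
Step 5: alpha = 0.05. fail to reject H0.

n_eff = 8, pos = 6, neg = 2, p = 0.289062, fail to reject H0.


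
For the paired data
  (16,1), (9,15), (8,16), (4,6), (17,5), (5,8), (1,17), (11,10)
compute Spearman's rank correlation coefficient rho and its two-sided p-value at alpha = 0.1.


Step 1: Rank x and y separately (midranks; no ties here).
rank(x): 16->7, 9->5, 8->4, 4->2, 17->8, 5->3, 1->1, 11->6
rank(y): 1->1, 15->6, 16->7, 6->3, 5->2, 8->4, 17->8, 10->5
Step 2: d_i = R_x(i) - R_y(i); compute d_i^2.
  (7-1)^2=36, (5-6)^2=1, (4-7)^2=9, (2-3)^2=1, (8-2)^2=36, (3-4)^2=1, (1-8)^2=49, (6-5)^2=1
sum(d^2) = 134.
Step 3: rho = 1 - 6*134 / (8*(8^2 - 1)) = 1 - 804/504 = -0.595238.
Step 4: Under H0, t = rho * sqrt((n-2)/(1-rho^2)) = -1.8145 ~ t(6).
Step 5: Two-sided p-value from the t-distribution with 6 df = 0.119530.
Step 6: alpha = 0.1. fail to reject H0.

rho = -0.5952, p = 0.119530, fail to reject H0 at alpha = 0.1.


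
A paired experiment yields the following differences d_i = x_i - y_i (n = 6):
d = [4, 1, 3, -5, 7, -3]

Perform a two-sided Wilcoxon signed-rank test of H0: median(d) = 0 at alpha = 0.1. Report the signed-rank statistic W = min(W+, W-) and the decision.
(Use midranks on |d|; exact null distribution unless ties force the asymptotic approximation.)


Step 1: Drop any zero differences (none here) and take |d_i|.
|d| = [4, 1, 3, 5, 7, 3]
Step 2: Midrank |d_i| (ties get averaged ranks).
ranks: |4|->4, |1|->1, |3|->2.5, |5|->5, |7|->6, |3|->2.5
Step 3: Attach original signs; sum ranks with positive sign and with negative sign.
W+ = 4 + 1 + 2.5 + 6 = 13.5
W- = 5 + 2.5 = 7.5
(Check: W+ + W- = 21 should equal n(n+1)/2 = 21.)
Step 4: Test statistic W = min(W+, W-) = 7.5.
Step 5: Ties in |d|, so use the tie-corrected normal approximation.
        E[W] = n(n+1)/4 = 6*7/4 = 10.5.
        Tie groups: |d|=3 (t=2); sum(t^3 - t) = 6.
        Var[W] = n(n+1)(2n+1)/24 - sum(t^3-t)/48 = 546/24 - 6/48 = 22.625.
        z = (W - E[W]) / sqrt(Var[W]) = (7.5 - 10.5) / 4.7566 = -0.6307.
        Two-sided p = 2*Phi(z) = 0.528233.
Step 6: alpha = 0.1. fail to reject H0.

W+ = 13.5, W- = 7.5, W = min = 7.5, p = 0.528233, fail to reject H0.


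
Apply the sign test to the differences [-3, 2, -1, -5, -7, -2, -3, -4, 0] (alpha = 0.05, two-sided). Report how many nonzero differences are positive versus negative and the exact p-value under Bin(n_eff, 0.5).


Step 1: Discard zero differences. Original n = 9; n_eff = number of nonzero differences = 8.
Nonzero differences (with sign): -3, +2, -1, -5, -7, -2, -3, -4
Step 2: Count signs: positive = 1, negative = 7.
Step 3: Under H0: P(positive) = 0.5, so the number of positives S ~ Bin(8, 0.5).
Step 4: Two-sided exact p-value = sum of Bin(8,0.5) probabilities at or below the observed probability = 0.070312.
Step 5: alpha = 0.05. fail to reject H0.

n_eff = 8, pos = 1, neg = 7, p = 0.070312, fail to reject H0.


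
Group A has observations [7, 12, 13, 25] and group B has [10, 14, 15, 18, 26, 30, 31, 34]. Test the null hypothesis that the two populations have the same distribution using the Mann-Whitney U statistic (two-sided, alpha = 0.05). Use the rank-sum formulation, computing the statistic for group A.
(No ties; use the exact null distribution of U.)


Step 1: Combine and sort all 12 observations; assign midranks.
sorted (value, group): (7,X), (10,Y), (12,X), (13,X), (14,Y), (15,Y), (18,Y), (25,X), (26,Y), (30,Y), (31,Y), (34,Y)
ranks: 7->1, 10->2, 12->3, 13->4, 14->5, 15->6, 18->7, 25->8, 26->9, 30->10, 31->11, 34->12
Step 2: Rank sum for X: R1 = 1 + 3 + 4 + 8 = 16.
Step 3: U_X = R1 - n1(n1+1)/2 = 16 - 4*5/2 = 16 - 10 = 6.
       U_Y = n1*n2 - U_X = 32 - 6 = 26.
Step 4: No ties, so the exact null distribution of U (based on enumerating the C(12,4) = 495 equally likely rank assignments) gives the two-sided p-value.
Step 5: p-value = 0.109091; compare to alpha = 0.05. fail to reject H0.

U_X = 6, p = 0.109091, fail to reject H0 at alpha = 0.05.


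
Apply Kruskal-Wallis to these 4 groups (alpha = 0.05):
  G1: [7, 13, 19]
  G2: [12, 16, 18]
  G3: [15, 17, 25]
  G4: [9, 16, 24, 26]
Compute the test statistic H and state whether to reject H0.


Step 1: Combine all N = 13 observations and assign midranks.
sorted (value, group, rank): (7,G1,1), (9,G4,2), (12,G2,3), (13,G1,4), (15,G3,5), (16,G2,6.5), (16,G4,6.5), (17,G3,8), (18,G2,9), (19,G1,10), (24,G4,11), (25,G3,12), (26,G4,13)
Step 2: Sum ranks within each group.
R_1 = 15 (n_1 = 3)
R_2 = 18.5 (n_2 = 3)
R_3 = 25 (n_3 = 3)
R_4 = 32.5 (n_4 = 4)
Step 3: H = 12/(N(N+1)) * sum(R_i^2/n_i) - 3(N+1)
     = 12/(13*14) * (15^2/3 + 18.5^2/3 + 25^2/3 + 32.5^2/4) - 3*14
     = 0.065934 * 661.479 - 42
     = 1.614011.
Step 4: Ties present; correction factor C = 1 - 6/(13^3 - 13) = 0.997253. Corrected H = 1.614011 / 0.997253 = 1.618457.
Step 5: Under H0, H ~ chi^2(3); p-value = 0.655212.
Step 6: alpha = 0.05. fail to reject H0.

H = 1.6185, df = 3, p = 0.655212, fail to reject H0.


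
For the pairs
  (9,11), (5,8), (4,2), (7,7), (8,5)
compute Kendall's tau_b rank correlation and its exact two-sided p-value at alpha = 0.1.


Step 1: Enumerate the 10 unordered pairs (i,j) with i<j and classify each by sign(x_j-x_i) * sign(y_j-y_i).
  (1,2):dx=-4,dy=-3->C; (1,3):dx=-5,dy=-9->C; (1,4):dx=-2,dy=-4->C; (1,5):dx=-1,dy=-6->C
  (2,3):dx=-1,dy=-6->C; (2,4):dx=+2,dy=-1->D; (2,5):dx=+3,dy=-3->D; (3,4):dx=+3,dy=+5->C
  (3,5):dx=+4,dy=+3->C; (4,5):dx=+1,dy=-2->D
Step 2: C = 7, D = 3, total pairs = 10.
Step 3: tau = (C - D)/(n(n-1)/2) = (7 - 3)/10 = 0.400000.
Step 4: Exact two-sided p-value (enumerate n! = 120 permutations of y under H0): p = 0.483333.
Step 5: alpha = 0.1. fail to reject H0.

tau_b = 0.4000 (C=7, D=3), p = 0.483333, fail to reject H0.
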